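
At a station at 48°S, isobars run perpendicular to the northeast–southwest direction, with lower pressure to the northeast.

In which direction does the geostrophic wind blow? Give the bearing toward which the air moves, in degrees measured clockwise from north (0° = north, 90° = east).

The pressure-gradient force points toward the northeast (bearing 045°).
Geostrophic balance: in the Southern Hemisphere the Coriolis force deflects motion to the left, so the geostrophic wind blows 90° to the left of the pressure-gradient force (low pressure on the right).
Rotating 045° by 90° counterclockwise gives 315° — the wind blows toward the northwest.

315°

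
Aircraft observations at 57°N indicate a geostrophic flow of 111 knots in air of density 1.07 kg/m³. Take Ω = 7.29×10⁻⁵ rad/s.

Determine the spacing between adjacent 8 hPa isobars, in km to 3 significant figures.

107 km

Coriolis parameter at 57°N:
f = 2Ω sin φ = 2 × 7.29×10⁻⁵ × sin 57° = 1.22×10⁻⁴ s⁻¹
Wind speed in SI: 111 knots = 57.1 m/s
Geostrophic balance rearranged: |∂P/∂n| = f ρ V_g
|∂P/∂n| = 1.22×10⁻⁴ × 1.07 × 57.1 = 7.47×10⁻³ Pa/m
Isobar spacing: Δn = ΔP/|∂P/∂n| = 800 Pa / 7.47×10⁻³ Pa/m = 107077 m ≈ 107 km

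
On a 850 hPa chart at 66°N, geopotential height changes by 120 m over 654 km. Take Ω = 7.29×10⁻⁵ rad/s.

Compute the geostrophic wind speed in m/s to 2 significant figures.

14 m/s

Coriolis parameter at 66°N:
f = 2Ω sin φ = 2 × 7.29×10⁻⁵ × sin 66° = 1.33×10⁻⁴ s⁻¹
Height gradient: |∂Z/∂n| = 120 m / 654000 m = 1.83×10⁻⁴
On a pressure surface, geostrophic balance gives V_g = (g/f)|∂Z/∂n|:
V_g = 9.81 × 1.83×10⁻⁴ / 1.33×10⁻⁴ = 13.5 m/s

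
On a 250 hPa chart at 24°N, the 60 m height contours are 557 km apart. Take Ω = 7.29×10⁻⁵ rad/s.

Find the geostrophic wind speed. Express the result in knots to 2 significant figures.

35 knots

Coriolis parameter at 24°N:
f = 2Ω sin φ = 2 × 7.29×10⁻⁵ × sin 24° = 5.93×10⁻⁵ s⁻¹
Height gradient: |∂Z/∂n| = 60 m / 557000 m = 1.08×10⁻⁴
On a pressure surface, geostrophic balance gives V_g = (g/f)|∂Z/∂n|:
V_g = 9.81 × 1.08×10⁻⁴ / 5.93×10⁻⁵ = 17.8 m/s
Converting: 17.8 m/s × 1.944 = 35 knots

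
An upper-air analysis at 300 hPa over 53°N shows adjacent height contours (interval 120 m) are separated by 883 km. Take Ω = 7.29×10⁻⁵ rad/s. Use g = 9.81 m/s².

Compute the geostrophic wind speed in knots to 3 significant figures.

Coriolis parameter at 53°N:
f = 2Ω sin φ = 2 × 7.29×10⁻⁵ × sin 53° = 1.16×10⁻⁴ s⁻¹
Height gradient: |∂Z/∂n| = 120 m / 883000 m = 1.36×10⁻⁴
On a pressure surface, geostrophic balance gives V_g = (g/f)|∂Z/∂n|:
V_g = 9.81 × 1.36×10⁻⁴ / 1.16×10⁻⁴ = 11.4 m/s
Converting: 11.4 m/s × 1.944 = 22.3 knots

22.3 knots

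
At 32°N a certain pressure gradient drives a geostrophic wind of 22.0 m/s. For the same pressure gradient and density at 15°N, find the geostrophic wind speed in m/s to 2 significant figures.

45 m/s

With the same pressure gradient and density, V_g ∝ 1/f ∝ 1/sin φ.
V₂ = V₁ · sin φ₁ / sin φ₂ = 22.0 × sin 32° / sin 15°
V₂ = 22.0 × 0.5299/0.2588 = 45 m/s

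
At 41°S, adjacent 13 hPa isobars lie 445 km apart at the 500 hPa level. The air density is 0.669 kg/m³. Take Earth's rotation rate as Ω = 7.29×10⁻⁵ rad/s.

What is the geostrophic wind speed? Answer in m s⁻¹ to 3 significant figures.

Coriolis parameter at 41°S:
f = 2Ω sin φ = 2 × 7.29×10⁻⁵ × sin 41° = 9.57×10⁻⁵ s⁻¹
Pressure gradient: |∂P/∂n| = 1300 Pa / 445000 m = 2.92×10⁻³ Pa/m
Geostrophic balance (pressure-gradient force = Coriolis force):
V_g = (1/(fρ)) |∂P/∂n| = 2.92×10⁻³ / (9.57×10⁻⁵ × 0.669) = 45.7 m/s

45.7 m s⁻¹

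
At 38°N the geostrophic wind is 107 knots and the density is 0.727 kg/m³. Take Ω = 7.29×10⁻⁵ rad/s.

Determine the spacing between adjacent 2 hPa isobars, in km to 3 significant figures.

Coriolis parameter at 38°N:
f = 2Ω sin φ = 2 × 7.29×10⁻⁵ × sin 38° = 8.98×10⁻⁵ s⁻¹
Wind speed in SI: 107 knots = 55.0 m/s
Geostrophic balance rearranged: |∂P/∂n| = f ρ V_g
|∂P/∂n| = 8.98×10⁻⁵ × 0.727 × 55.0 = 3.59×10⁻³ Pa/m
Isobar spacing: Δn = ΔP/|∂P/∂n| = 200 Pa / 3.59×10⁻³ Pa/m = 55677 m ≈ 55.7 km

55.7 km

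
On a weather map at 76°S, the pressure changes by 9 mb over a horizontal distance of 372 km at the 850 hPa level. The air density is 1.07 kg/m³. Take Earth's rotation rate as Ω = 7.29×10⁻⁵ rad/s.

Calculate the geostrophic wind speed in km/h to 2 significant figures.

58 km/h

Coriolis parameter at 76°S:
f = 2Ω sin φ = 2 × 7.29×10⁻⁵ × sin 76° = 1.41×10⁻⁴ s⁻¹
Pressure gradient: |∂P/∂n| = 900 Pa / 372000 m = 2.42×10⁻³ Pa/m
Geostrophic balance (pressure-gradient force = Coriolis force):
V_g = (1/(fρ)) |∂P/∂n| = 2.42×10⁻³ / (1.41×10⁻⁴ × 1.07) = 16.0 m/s
Converting: 16.0 m/s × 3.6 = 58 km/h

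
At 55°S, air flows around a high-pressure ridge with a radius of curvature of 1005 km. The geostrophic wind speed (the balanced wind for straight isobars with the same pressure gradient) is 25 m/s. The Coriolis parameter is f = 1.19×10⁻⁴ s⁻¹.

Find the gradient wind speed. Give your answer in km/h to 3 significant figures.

128 km/h

Around a high, pressure-gradient force acts outward with centrifugal, so Coriolis balances both:
fV = (1/ρ)|∂P/∂n| + V²/R  →  V² − fR·V + fR·V_g = 0
With fR = 1.19×10⁻⁴ × 1005×10³ m = 120 m/s:
V = [fR − √((fR)² − 4 fR V_g)]/2 = [120 − √(120² − 4×120×25)]/2 = 35.6 m/s
Supergeostrophic (V > V_g = 25 m/s), as expected around a high.
Converting: 35.6 m/s × 3.6 = 128 km/h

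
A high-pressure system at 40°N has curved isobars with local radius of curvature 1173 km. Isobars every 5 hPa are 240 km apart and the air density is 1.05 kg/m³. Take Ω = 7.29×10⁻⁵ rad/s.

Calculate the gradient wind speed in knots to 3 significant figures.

Coriolis parameter at 40°N:
f = 2Ω sin φ = 2 × 7.29×10⁻⁵ × sin 40° = 9.37×10⁻⁵ s⁻¹
Pressure gradient: |∂P/∂n| = 500 Pa / 240000 m = 2.08×10⁻³ Pa/m
Geostrophic speed: V_g = |∂P/∂n|/(fρ) = 2.08×10⁻³/(9.37×10⁻⁵ × 1.05) = 21.2 m/s
Around a high, pressure-gradient force acts outward with centrifugal, so Coriolis balances both:
fV = (1/ρ)|∂P/∂n| + V²/R  →  V² − fR·V + fR·V_g = 0
With fR = 9.37×10⁻⁵ × 1173×10³ m = 110 m/s:
V = [fR − √((fR)² − 4 fR V_g)]/2 = [110 − √(110² − 4×110×21.2)]/2 = 28.6 m/s
Supergeostrophic (V > V_g = 21.2 m/s), as expected around a high.
Converting: 28.6 m/s × 1.944 = 55.6 knots

55.6 knots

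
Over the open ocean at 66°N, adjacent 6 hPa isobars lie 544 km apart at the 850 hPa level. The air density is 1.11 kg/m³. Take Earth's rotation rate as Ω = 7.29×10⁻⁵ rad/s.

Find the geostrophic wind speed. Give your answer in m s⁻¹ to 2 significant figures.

Coriolis parameter at 66°N:
f = 2Ω sin φ = 2 × 7.29×10⁻⁵ × sin 66° = 1.33×10⁻⁴ s⁻¹
Pressure gradient: |∂P/∂n| = 600 Pa / 544000 m = 1.10×10⁻³ Pa/m
Geostrophic balance (pressure-gradient force = Coriolis force):
V_g = (1/(fρ)) |∂P/∂n| = 1.10×10⁻³ / (1.33×10⁻⁴ × 1.11) = 7.46 m/s

7.5 m s⁻¹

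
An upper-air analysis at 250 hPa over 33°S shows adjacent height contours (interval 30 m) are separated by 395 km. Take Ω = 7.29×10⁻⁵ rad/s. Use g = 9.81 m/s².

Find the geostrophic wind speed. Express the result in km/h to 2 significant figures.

34 km/h

Coriolis parameter at 33°S:
f = 2Ω sin φ = 2 × 7.29×10⁻⁵ × sin 33° = 7.94×10⁻⁵ s⁻¹
Height gradient: |∂Z/∂n| = 30 m / 395000 m = 7.59×10⁻⁵
On a pressure surface, geostrophic balance gives V_g = (g/f)|∂Z/∂n|:
V_g = 9.81 × 7.59×10⁻⁵ / 7.94×10⁻⁵ = 9.38 m/s
Converting: 9.38 m/s × 3.6 = 34 km/h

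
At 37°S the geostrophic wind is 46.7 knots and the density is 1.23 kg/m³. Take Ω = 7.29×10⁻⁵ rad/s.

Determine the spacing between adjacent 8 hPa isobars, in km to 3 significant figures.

309 km

Coriolis parameter at 37°S:
f = 2Ω sin φ = 2 × 7.29×10⁻⁵ × sin 37° = 8.77×10⁻⁵ s⁻¹
Wind speed in SI: 46.7 knots = 24.0 m/s
Geostrophic balance rearranged: |∂P/∂n| = f ρ V_g
|∂P/∂n| = 8.77×10⁻⁵ × 1.23 × 24.0 = 2.59×10⁻³ Pa/m
Isobar spacing: Δn = ΔP/|∂P/∂n| = 800 Pa / 2.59×10⁻³ Pa/m = 308538 m ≈ 309 km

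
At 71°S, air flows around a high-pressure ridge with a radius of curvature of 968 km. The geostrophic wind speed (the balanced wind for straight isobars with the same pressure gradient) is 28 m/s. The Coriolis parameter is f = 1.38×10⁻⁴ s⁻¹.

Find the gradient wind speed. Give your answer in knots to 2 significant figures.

Around a high, pressure-gradient force acts outward with centrifugal, so Coriolis balances both:
fV = (1/ρ)|∂P/∂n| + V²/R  →  V² − fR·V + fR·V_g = 0
With fR = 1.38×10⁻⁴ × 968×10³ m = 134 m/s:
V = [fR − √((fR)² − 4 fR V_g)]/2 = [134 − √(134² − 4×134×28)]/2 = 39.9 m/s
Supergeostrophic (V > V_g = 28 m/s), as expected around a high.
Converting: 39.9 m/s × 1.944 = 78 knots

78 knots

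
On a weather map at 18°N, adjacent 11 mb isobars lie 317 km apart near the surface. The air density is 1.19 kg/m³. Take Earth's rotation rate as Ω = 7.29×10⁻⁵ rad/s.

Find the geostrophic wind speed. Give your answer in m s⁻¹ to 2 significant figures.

65 m s⁻¹

Coriolis parameter at 18°N:
f = 2Ω sin φ = 2 × 7.29×10⁻⁵ × sin 18° = 4.51×10⁻⁵ s⁻¹
Pressure gradient: |∂P/∂n| = 1100 Pa / 317000 m = 3.47×10⁻³ Pa/m
Geostrophic balance (pressure-gradient force = Coriolis force):
V_g = (1/(fρ)) |∂P/∂n| = 3.47×10⁻³ / (4.51×10⁻⁵ × 1.19) = 64.7 m/s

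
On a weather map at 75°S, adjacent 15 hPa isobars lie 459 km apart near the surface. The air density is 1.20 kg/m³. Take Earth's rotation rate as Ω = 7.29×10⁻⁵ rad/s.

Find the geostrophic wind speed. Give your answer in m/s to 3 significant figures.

19.3 m/s

Coriolis parameter at 75°S:
f = 2Ω sin φ = 2 × 7.29×10⁻⁵ × sin 75° = 1.41×10⁻⁴ s⁻¹
Pressure gradient: |∂P/∂n| = 1500 Pa / 459000 m = 3.27×10⁻³ Pa/m
Geostrophic balance (pressure-gradient force = Coriolis force):
V_g = (1/(fρ)) |∂P/∂n| = 3.27×10⁻³ / (1.41×10⁻⁴ × 1.20) = 19.3 m/s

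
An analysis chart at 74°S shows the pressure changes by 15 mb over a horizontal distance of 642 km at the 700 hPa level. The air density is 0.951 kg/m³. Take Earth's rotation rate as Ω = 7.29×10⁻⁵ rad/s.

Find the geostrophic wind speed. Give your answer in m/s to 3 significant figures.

Coriolis parameter at 74°S:
f = 2Ω sin φ = 2 × 7.29×10⁻⁵ × sin 74° = 1.40×10⁻⁴ s⁻¹
Pressure gradient: |∂P/∂n| = 1500 Pa / 642000 m = 2.34×10⁻³ Pa/m
Geostrophic balance (pressure-gradient force = Coriolis force):
V_g = (1/(fρ)) |∂P/∂n| = 2.34×10⁻³ / (1.40×10⁻⁴ × 0.951) = 17.5 m/s

17.5 m/s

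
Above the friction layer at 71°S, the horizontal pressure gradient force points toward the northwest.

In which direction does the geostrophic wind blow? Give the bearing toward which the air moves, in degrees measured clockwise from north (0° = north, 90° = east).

225°

The pressure-gradient force points toward the northwest (bearing 315°).
Geostrophic balance: in the Southern Hemisphere the Coriolis force deflects motion to the left, so the geostrophic wind blows 90° to the left of the pressure-gradient force (low pressure on the right).
Rotating 315° by 90° counterclockwise gives 225° — the wind blows toward the southwest.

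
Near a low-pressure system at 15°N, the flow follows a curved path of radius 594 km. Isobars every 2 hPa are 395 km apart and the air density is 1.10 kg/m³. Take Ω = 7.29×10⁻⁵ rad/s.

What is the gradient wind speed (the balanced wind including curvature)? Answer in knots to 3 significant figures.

17.0 knots

Coriolis parameter at 15°N:
f = 2Ω sin φ = 2 × 7.29×10⁻⁵ × sin 15° = 3.77×10⁻⁵ s⁻¹
Pressure gradient: |∂P/∂n| = 200 Pa / 395000 m = 5.06×10⁻⁴ Pa/m
Geostrophic speed: V_g = |∂P/∂n|/(fρ) = 5.06×10⁻⁴/(3.77×10⁻⁵ × 1.10) = 12.2 m/s
Around a low, centrifugal force acts outward with Coriolis, so pressure-gradient force balances both:
(1/ρ)|∂P/∂n| = fV + V²/R  →  V² + fR·V − fR·V_g = 0
With fR = 3.77×10⁻⁵ × 594×10³ m = 22.4 m/s:
V = [−fR + √((fR)² + 4 fR V_g)]/2 = [−22.4 + √(22.4² + 4×22.4×12.2)]/2 = 8.77 m/s
Subgeostrophic (V < V_g = 12.2 m/s), as expected around a low.
Converting: 8.77 m/s × 1.944 = 17.0 knots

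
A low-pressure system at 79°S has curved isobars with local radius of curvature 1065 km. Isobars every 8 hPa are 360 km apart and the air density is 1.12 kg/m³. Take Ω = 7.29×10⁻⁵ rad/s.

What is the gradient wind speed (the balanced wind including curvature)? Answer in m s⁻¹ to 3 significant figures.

Coriolis parameter at 79°S:
f = 2Ω sin φ = 2 × 7.29×10⁻⁵ × sin 79° = 1.43×10⁻⁴ s⁻¹
Pressure gradient: |∂P/∂n| = 800 Pa / 360000 m = 2.22×10⁻³ Pa/m
Geostrophic speed: V_g = |∂P/∂n|/(fρ) = 2.22×10⁻³/(1.43×10⁻⁴ × 1.12) = 13.9 m/s
Around a low, centrifugal force acts outward with Coriolis, so pressure-gradient force balances both:
(1/ρ)|∂P/∂n| = fV + V²/R  →  V² + fR·V − fR·V_g = 0
With fR = 1.43×10⁻⁴ × 1065×10³ m = 152 m/s:
V = [−fR + √((fR)² + 4 fR V_g)]/2 = [−152 + √(152² + 4×152×13.9)]/2 = 12.8 m/s
Subgeostrophic (V < V_g = 13.9 m/s), as expected around a low.

12.8 m s⁻¹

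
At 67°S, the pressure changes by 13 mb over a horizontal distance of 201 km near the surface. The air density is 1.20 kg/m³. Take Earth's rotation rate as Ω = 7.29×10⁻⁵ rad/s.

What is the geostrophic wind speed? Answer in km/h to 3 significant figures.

145 km/h

Coriolis parameter at 67°S:
f = 2Ω sin φ = 2 × 7.29×10⁻⁵ × sin 67° = 1.34×10⁻⁴ s⁻¹
Pressure gradient: |∂P/∂n| = 1300 Pa / 201000 m = 6.47×10⁻³ Pa/m
Geostrophic balance (pressure-gradient force = Coriolis force):
V_g = (1/(fρ)) |∂P/∂n| = 6.47×10⁻³ / (1.34×10⁻⁴ × 1.20) = 40.2 m/s
Converting: 40.2 m/s × 3.6 = 145 km/h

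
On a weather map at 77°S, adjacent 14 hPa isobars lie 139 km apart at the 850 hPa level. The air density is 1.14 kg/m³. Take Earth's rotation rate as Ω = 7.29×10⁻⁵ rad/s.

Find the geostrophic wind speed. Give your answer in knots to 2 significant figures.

Coriolis parameter at 77°S:
f = 2Ω sin φ = 2 × 7.29×10⁻⁵ × sin 77° = 1.42×10⁻⁴ s⁻¹
Pressure gradient: |∂P/∂n| = 1400 Pa / 139000 m = 1.01×10⁻² Pa/m
Geostrophic balance (pressure-gradient force = Coriolis force):
V_g = (1/(fρ)) |∂P/∂n| = 1.01×10⁻² / (1.42×10⁻⁴ × 1.14) = 62.2 m/s
Converting: 62.2 m/s × 1.944 = 120 knots

120 knots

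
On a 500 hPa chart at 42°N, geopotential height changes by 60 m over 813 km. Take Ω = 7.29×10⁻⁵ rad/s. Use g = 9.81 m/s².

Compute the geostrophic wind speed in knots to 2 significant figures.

14 knots

Coriolis parameter at 42°N:
f = 2Ω sin φ = 2 × 7.29×10⁻⁵ × sin 42° = 9.76×10⁻⁵ s⁻¹
Height gradient: |∂Z/∂n| = 60 m / 813000 m = 7.38×10⁻⁵
On a pressure surface, geostrophic balance gives V_g = (g/f)|∂Z/∂n|:
V_g = 9.81 × 7.38×10⁻⁵ / 9.76×10⁻⁵ = 7.42 m/s
Converting: 7.42 m/s × 1.944 = 14 knots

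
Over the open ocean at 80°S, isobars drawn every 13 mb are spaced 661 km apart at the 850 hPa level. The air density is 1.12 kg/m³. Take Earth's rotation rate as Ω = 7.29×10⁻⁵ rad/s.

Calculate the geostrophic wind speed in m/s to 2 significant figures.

12 m/s

Coriolis parameter at 80°S:
f = 2Ω sin φ = 2 × 7.29×10⁻⁵ × sin 80° = 1.44×10⁻⁴ s⁻¹
Pressure gradient: |∂P/∂n| = 1300 Pa / 661000 m = 1.97×10⁻³ Pa/m
Geostrophic balance (pressure-gradient force = Coriolis force):
V_g = (1/(fρ)) |∂P/∂n| = 1.97×10⁻³ / (1.44×10⁻⁴ × 1.12) = 12.2 m/s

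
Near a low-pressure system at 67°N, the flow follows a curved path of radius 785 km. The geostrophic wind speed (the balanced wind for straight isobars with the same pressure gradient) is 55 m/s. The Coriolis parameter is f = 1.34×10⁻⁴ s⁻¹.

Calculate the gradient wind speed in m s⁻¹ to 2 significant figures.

Around a low, centrifugal force acts outward with Coriolis, so pressure-gradient force balances both:
(1/ρ)|∂P/∂n| = fV + V²/R  →  V² + fR·V − fR·V_g = 0
With fR = 1.34×10⁻⁴ × 785×10³ m = 105 m/s:
V = [−fR + √((fR)² + 4 fR V_g)]/2 = [−105 + √(105² + 4×105×55)]/2 = 39.9 m/s
Subgeostrophic (V < V_g = 55 m/s), as expected around a low.

40 m s⁻¹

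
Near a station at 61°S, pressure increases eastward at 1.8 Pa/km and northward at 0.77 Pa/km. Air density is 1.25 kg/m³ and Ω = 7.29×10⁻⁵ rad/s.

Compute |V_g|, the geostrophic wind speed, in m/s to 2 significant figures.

Coriolis parameter at 61°S:
f = 2Ω sin φ = 2 × 7.29×10⁻⁵ × sin 61° = 1.28×10⁻⁴ s⁻¹
In the Southern Hemisphere f is negative: f = −1.28×10⁻⁴ s⁻¹.
Component geostrophic relations (x east, y north):
u_g = −(1/(fρ)) ∂P/∂y,  v_g = (1/(fρ)) ∂P/∂x
u_g = −(0.77×10⁻³)/(−1.28×10⁻⁴ × 1.25) = 4.83 m/s;  v_g = (1.8×10⁻³)/(−1.28×10⁻⁴ × 1.25) = −11.3 m/s
|V_g| = √(u_g² + v_g²) = 12.3 m/s

12 m/s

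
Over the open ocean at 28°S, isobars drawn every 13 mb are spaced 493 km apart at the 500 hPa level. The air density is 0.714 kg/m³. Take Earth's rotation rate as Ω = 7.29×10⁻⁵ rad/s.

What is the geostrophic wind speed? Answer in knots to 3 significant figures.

105 knots

Coriolis parameter at 28°S:
f = 2Ω sin φ = 2 × 7.29×10⁻⁵ × sin 28° = 6.84×10⁻⁵ s⁻¹
Pressure gradient: |∂P/∂n| = 1300 Pa / 493000 m = 2.64×10⁻³ Pa/m
Geostrophic balance (pressure-gradient force = Coriolis force):
V_g = (1/(fρ)) |∂P/∂n| = 2.64×10⁻³ / (6.84×10⁻⁵ × 0.714) = 54.0 m/s
Converting: 54.0 m/s × 1.944 = 105 knots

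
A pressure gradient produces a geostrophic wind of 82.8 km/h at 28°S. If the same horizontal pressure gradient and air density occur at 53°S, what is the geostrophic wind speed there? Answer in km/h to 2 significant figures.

With the same pressure gradient and density, V_g ∝ 1/f ∝ 1/sin φ.
V₂ = V₁ · sin φ₁ / sin φ₂ = 82.8 × sin 28° / sin 53°
V₂ = 82.8 × 0.4695/0.7986 = 49 km/h

49 km/h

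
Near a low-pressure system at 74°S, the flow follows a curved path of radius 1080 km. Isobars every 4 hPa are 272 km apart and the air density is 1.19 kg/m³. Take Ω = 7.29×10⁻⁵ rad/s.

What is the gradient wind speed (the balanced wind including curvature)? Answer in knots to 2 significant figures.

16 knots

Coriolis parameter at 74°S:
f = 2Ω sin φ = 2 × 7.29×10⁻⁵ × sin 74° = 1.40×10⁻⁴ s⁻¹
Pressure gradient: |∂P/∂n| = 400 Pa / 272000 m = 1.47×10⁻³ Pa/m
Geostrophic speed: V_g = |∂P/∂n|/(fρ) = 1.47×10⁻³/(1.40×10⁻⁴ × 1.19) = 8.82 m/s
Around a low, centrifugal force acts outward with Coriolis, so pressure-gradient force balances both:
(1/ρ)|∂P/∂n| = fV + V²/R  →  V² + fR·V − fR·V_g = 0
With fR = 1.40×10⁻⁴ × 1080×10³ m = 151 m/s:
V = [−fR + √((fR)² + 4 fR V_g)]/2 = [−151 + √(151² + 4×151×8.82)]/2 = 8.36 m/s
Subgeostrophic (V < V_g = 8.82 m/s), as expected around a low.
Converting: 8.36 m/s × 1.944 = 16 knots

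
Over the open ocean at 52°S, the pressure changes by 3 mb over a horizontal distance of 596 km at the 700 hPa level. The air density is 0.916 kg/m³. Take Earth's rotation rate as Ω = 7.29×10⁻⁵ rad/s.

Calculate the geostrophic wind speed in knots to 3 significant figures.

Coriolis parameter at 52°S:
f = 2Ω sin φ = 2 × 7.29×10⁻⁵ × sin 52° = 1.15×10⁻⁴ s⁻¹
Pressure gradient: |∂P/∂n| = 300 Pa / 596000 m = 5.03×10⁻⁴ Pa/m
Geostrophic balance (pressure-gradient force = Coriolis force):
V_g = (1/(fρ)) |∂P/∂n| = 5.03×10⁻⁴ / (1.15×10⁻⁴ × 0.916) = 4.78 m/s
Converting: 4.78 m/s × 1.944 = 9.30 knots

9.30 knots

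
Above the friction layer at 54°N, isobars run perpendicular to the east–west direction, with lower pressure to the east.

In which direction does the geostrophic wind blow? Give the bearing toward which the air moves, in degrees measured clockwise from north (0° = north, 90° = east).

The pressure-gradient force points toward the east (bearing 090°).
Geostrophic balance: in the Northern Hemisphere the Coriolis force deflects motion to the right, so the geostrophic wind blows 90° to the right of the pressure-gradient force (low pressure on the left).
Rotating 090° by 90° clockwise gives 180° — the wind blows toward the south.

180°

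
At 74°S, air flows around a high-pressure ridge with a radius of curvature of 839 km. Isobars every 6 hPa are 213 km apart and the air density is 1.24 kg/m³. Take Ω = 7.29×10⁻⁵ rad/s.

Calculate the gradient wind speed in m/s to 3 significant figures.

Coriolis parameter at 74°S:
f = 2Ω sin φ = 2 × 7.29×10⁻⁵ × sin 74° = 1.40×10⁻⁴ s⁻¹
Pressure gradient: |∂P/∂n| = 600 Pa / 213000 m = 2.82×10⁻³ Pa/m
Geostrophic speed: V_g = |∂P/∂n|/(fρ) = 2.82×10⁻³/(1.40×10⁻⁴ × 1.24) = 16.2 m/s
Around a high, pressure-gradient force acts outward with centrifugal, so Coriolis balances both:
fV = (1/ρ)|∂P/∂n| + V²/R  →  V² − fR·V + fR·V_g = 0
With fR = 1.40×10⁻⁴ × 839×10³ m = 118 m/s:
V = [fR − √((fR)² − 4 fR V_g)]/2 = [118 − √(118² − 4×118×16.2)]/2 = 19.4 m/s
Supergeostrophic (V > V_g = 16.2 m/s), as expected around a high.

19.4 m/s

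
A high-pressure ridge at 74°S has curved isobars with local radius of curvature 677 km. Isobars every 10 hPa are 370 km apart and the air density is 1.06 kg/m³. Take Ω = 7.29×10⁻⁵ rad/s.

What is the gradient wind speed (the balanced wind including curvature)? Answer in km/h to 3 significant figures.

88.3 km/h

Coriolis parameter at 74°S:
f = 2Ω sin φ = 2 × 7.29×10⁻⁵ × sin 74° = 1.40×10⁻⁴ s⁻¹
Pressure gradient: |∂P/∂n| = 1000 Pa / 370000 m = 2.70×10⁻³ Pa/m
Geostrophic speed: V_g = |∂P/∂n|/(fρ) = 2.70×10⁻³/(1.40×10⁻⁴ × 1.06) = 18.2 m/s
Around a high, pressure-gradient force acts outward with centrifugal, so Coriolis balances both:
fV = (1/ρ)|∂P/∂n| + V²/R  →  V² − fR·V + fR·V_g = 0
With fR = 1.40×10⁻⁴ × 677×10³ m = 94.9 m/s:
V = [fR − √((fR)² − 4 fR V_g)]/2 = [94.9 − √(94.9² − 4×94.9×18.2)]/2 = 24.5 m/s
Supergeostrophic (V > V_g = 18.2 m/s), as expected around a high.
Converting: 24.5 m/s × 3.6 = 88.3 km/h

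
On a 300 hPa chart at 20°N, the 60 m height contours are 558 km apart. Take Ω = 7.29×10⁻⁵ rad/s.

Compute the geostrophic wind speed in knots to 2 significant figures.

41 knots

Coriolis parameter at 20°N:
f = 2Ω sin φ = 2 × 7.29×10⁻⁵ × sin 20° = 4.99×10⁻⁵ s⁻¹
Height gradient: |∂Z/∂n| = 60 m / 558000 m = 1.08×10⁻⁴
On a pressure surface, geostrophic balance gives V_g = (g/f)|∂Z/∂n|:
V_g = 9.81 × 1.08×10⁻⁴ / 4.99×10⁻⁵ = 21.2 m/s
Converting: 21.2 m/s × 1.944 = 41 knots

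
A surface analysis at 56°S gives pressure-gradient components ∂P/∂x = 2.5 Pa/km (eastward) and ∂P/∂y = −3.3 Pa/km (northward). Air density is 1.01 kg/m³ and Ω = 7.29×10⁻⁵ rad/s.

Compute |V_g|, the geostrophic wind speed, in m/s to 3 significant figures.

33.9 m/s

Coriolis parameter at 56°S:
f = 2Ω sin φ = 2 × 7.29×10⁻⁵ × sin 56° = 1.21×10⁻⁴ s⁻¹
In the Southern Hemisphere f is negative: f = −1.21×10⁻⁴ s⁻¹.
Component geostrophic relations (x east, y north):
u_g = −(1/(fρ)) ∂P/∂y,  v_g = (1/(fρ)) ∂P/∂x
u_g = −(−3.3×10⁻³)/(−1.21×10⁻⁴ × 1.01) = −27.0 m/s;  v_g = (2.5×10⁻³)/(−1.21×10⁻⁴ × 1.01) = −20.5 m/s
|V_g| = √(u_g² + v_g²) = 33.9 m/s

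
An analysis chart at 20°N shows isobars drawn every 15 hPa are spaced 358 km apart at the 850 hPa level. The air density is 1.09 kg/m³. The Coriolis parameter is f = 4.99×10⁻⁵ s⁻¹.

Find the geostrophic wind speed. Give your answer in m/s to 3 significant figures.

Pressure gradient: |∂P/∂n| = 1500 Pa / 358000 m = 4.19×10⁻³ Pa/m
Geostrophic balance (pressure-gradient force = Coriolis force):
V_g = (1/(fρ)) |∂P/∂n| = 4.19×10⁻³ / (4.99×10⁻⁵ × 1.09) = 77.0 m/s

77.0 m/s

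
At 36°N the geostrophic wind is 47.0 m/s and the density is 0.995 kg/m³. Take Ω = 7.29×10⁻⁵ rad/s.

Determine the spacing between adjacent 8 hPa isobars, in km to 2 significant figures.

200 km

Coriolis parameter at 36°N:
f = 2Ω sin φ = 2 × 7.29×10⁻⁵ × sin 36° = 8.57×10⁻⁵ s⁻¹
Geostrophic balance rearranged: |∂P/∂n| = f ρ V_g
|∂P/∂n| = 8.57×10⁻⁵ × 0.995 × 47.0 = 4.01×10⁻³ Pa/m
Isobar spacing: Δn = ΔP/|∂P/∂n| = 800 Pa / 4.01×10⁻³ Pa/m = 199615 m ≈ 200 km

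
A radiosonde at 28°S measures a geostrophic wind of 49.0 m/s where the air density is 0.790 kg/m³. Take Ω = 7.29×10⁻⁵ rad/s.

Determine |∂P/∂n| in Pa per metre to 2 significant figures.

2.6×10⁻³ Pa/m

Coriolis parameter at 28°S:
f = 2Ω sin φ = 2 × 7.29×10⁻⁵ × sin 28° = 6.84×10⁻⁵ s⁻¹
Geostrophic balance rearranged: |∂P/∂n| = f ρ V_g
|∂P/∂n| = 6.84×10⁻⁵ × 0.790 × 49.0 = 2.65×10⁻³ Pa/m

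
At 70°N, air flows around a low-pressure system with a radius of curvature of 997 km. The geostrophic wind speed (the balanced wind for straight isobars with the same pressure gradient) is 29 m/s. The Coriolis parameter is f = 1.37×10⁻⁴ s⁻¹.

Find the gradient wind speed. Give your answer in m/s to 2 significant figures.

25 m/s

Around a low, centrifugal force acts outward with Coriolis, so pressure-gradient force balances both:
(1/ρ)|∂P/∂n| = fV + V²/R  →  V² + fR·V − fR·V_g = 0
With fR = 1.37×10⁻⁴ × 997×10³ m = 137 m/s:
V = [−fR + √((fR)² + 4 fR V_g)]/2 = [−137 + √(137² + 4×137×29)]/2 = 24.6 m/s
Subgeostrophic (V < V_g = 29 m/s), as expected around a low.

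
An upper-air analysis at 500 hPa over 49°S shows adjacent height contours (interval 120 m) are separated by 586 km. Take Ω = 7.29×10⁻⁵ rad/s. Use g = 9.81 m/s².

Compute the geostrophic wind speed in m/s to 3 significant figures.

18.3 m/s

Coriolis parameter at 49°S:
f = 2Ω sin φ = 2 × 7.29×10⁻⁵ × sin 49° = 1.10×10⁻⁴ s⁻¹
Height gradient: |∂Z/∂n| = 120 m / 586000 m = 2.05×10⁻⁴
On a pressure surface, geostrophic balance gives V_g = (g/f)|∂Z/∂n|:
V_g = 9.81 × 2.05×10⁻⁴ / 1.10×10⁻⁴ = 18.3 m/s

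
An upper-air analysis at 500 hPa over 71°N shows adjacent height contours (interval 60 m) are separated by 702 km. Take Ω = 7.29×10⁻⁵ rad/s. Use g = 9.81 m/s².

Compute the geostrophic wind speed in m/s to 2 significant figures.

Coriolis parameter at 71°N:
f = 2Ω sin φ = 2 × 7.29×10⁻⁵ × sin 71° = 1.38×10⁻⁴ s⁻¹
Height gradient: |∂Z/∂n| = 60 m / 702000 m = 8.55×10⁻⁵
On a pressure surface, geostrophic balance gives V_g = (g/f)|∂Z/∂n|:
V_g = 9.81 × 8.55×10⁻⁵ / 1.38×10⁻⁴ = 6.08 m/s

6.1 m/s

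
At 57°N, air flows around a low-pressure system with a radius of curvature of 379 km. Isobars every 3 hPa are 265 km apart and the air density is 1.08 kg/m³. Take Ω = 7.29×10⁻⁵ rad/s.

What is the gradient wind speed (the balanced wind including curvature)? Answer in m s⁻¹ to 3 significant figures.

7.39 m s⁻¹

Coriolis parameter at 57°N:
f = 2Ω sin φ = 2 × 7.29×10⁻⁵ × sin 57° = 1.22×10⁻⁴ s⁻¹
Pressure gradient: |∂P/∂n| = 300 Pa / 265000 m = 1.13×10⁻³ Pa/m
Geostrophic speed: V_g = |∂P/∂n|/(fρ) = 1.13×10⁻³/(1.22×10⁻⁴ × 1.08) = 8.57 m/s
Around a low, centrifugal force acts outward with Coriolis, so pressure-gradient force balances both:
(1/ρ)|∂P/∂n| = fV + V²/R  →  V² + fR·V − fR·V_g = 0
With fR = 1.22×10⁻⁴ × 379×10³ m = 46.3 m/s:
V = [−fR + √((fR)² + 4 fR V_g)]/2 = [−46.3 + √(46.3² + 4×46.3×8.57)]/2 = 7.39 m/s
Subgeostrophic (V < V_g = 8.57 m/s), as expected around a low.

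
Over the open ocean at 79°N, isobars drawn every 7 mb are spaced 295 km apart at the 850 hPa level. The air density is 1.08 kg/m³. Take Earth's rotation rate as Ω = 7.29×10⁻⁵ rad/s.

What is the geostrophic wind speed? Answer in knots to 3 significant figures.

29.8 knots

Coriolis parameter at 79°N:
f = 2Ω sin φ = 2 × 7.29×10⁻⁵ × sin 79° = 1.43×10⁻⁴ s⁻¹
Pressure gradient: |∂P/∂n| = 700 Pa / 295000 m = 2.37×10⁻³ Pa/m
Geostrophic balance (pressure-gradient force = Coriolis force):
V_g = (1/(fρ)) |∂P/∂n| = 2.37×10⁻³ / (1.43×10⁻⁴ × 1.08) = 15.4 m/s
Converting: 15.4 m/s × 1.944 = 29.8 knots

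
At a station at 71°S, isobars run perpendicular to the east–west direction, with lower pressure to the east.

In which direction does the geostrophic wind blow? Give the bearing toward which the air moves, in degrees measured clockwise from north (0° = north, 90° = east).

000°

The pressure-gradient force points toward the east (bearing 090°).
Geostrophic balance: in the Southern Hemisphere the Coriolis force deflects motion to the left, so the geostrophic wind blows 90° to the left of the pressure-gradient force (low pressure on the right).
Rotating 090° by 90° counterclockwise gives 000° — the wind blows toward the north.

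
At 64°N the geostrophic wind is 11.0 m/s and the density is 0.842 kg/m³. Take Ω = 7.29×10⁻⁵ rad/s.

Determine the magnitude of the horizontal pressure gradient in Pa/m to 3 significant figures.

1.21×10⁻³ Pa/m

Coriolis parameter at 64°N:
f = 2Ω sin φ = 2 × 7.29×10⁻⁵ × sin 64° = 1.31×10⁻⁴ s⁻¹
Geostrophic balance rearranged: |∂P/∂n| = f ρ V_g
|∂P/∂n| = 1.31×10⁻⁴ × 0.842 × 11.0 = 1.21×10⁻³ Pa/m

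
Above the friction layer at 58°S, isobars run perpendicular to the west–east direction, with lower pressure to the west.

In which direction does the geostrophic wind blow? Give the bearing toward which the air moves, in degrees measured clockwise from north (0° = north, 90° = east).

180°

The pressure-gradient force points toward the west (bearing 270°).
Geostrophic balance: in the Southern Hemisphere the Coriolis force deflects motion to the left, so the geostrophic wind blows 90° to the left of the pressure-gradient force (low pressure on the right).
Rotating 270° by 90° counterclockwise gives 180° — the wind blows toward the south.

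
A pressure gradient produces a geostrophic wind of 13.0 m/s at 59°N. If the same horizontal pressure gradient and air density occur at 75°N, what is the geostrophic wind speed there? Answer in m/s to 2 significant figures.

12 m/s

With the same pressure gradient and density, V_g ∝ 1/f ∝ 1/sin φ.
V₂ = V₁ · sin φ₁ / sin φ₂ = 13.0 × sin 59° / sin 75°
V₂ = 13.0 × 0.8572/0.9659 = 12 m/s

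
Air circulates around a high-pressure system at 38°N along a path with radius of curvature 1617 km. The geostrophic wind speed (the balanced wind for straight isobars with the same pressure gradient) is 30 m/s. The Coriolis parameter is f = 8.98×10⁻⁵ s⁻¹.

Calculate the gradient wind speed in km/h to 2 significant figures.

150 km/h

Around a high, pressure-gradient force acts outward with centrifugal, so Coriolis balances both:
fV = (1/ρ)|∂P/∂n| + V²/R  →  V² − fR·V + fR·V_g = 0
With fR = 8.98×10⁻⁵ × 1617×10³ m = 145 m/s:
V = [fR − √((fR)² − 4 fR V_g)]/2 = [145 − √(145² − 4×145×30)]/2 = 42.4 m/s
Supergeostrophic (V > V_g = 30 m/s), as expected around a high.
Converting: 42.4 m/s × 3.6 = 150 km/h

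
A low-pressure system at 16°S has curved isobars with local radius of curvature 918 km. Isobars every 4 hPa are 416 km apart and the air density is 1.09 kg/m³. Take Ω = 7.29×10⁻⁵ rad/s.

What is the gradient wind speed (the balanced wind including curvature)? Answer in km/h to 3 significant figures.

55.7 km/h

Coriolis parameter at 16°S:
f = 2Ω sin φ = 2 × 7.29×10⁻⁵ × sin 16° = 4.02×10⁻⁵ s⁻¹
Pressure gradient: |∂P/∂n| = 400 Pa / 416000 m = 9.62×10⁻⁴ Pa/m
Geostrophic speed: V_g = |∂P/∂n|/(fρ) = 9.62×10⁻⁴/(4.02×10⁻⁵ × 1.09) = 22.0 m/s
Around a low, centrifugal force acts outward with Coriolis, so pressure-gradient force balances both:
(1/ρ)|∂P/∂n| = fV + V²/R  →  V² + fR·V − fR·V_g = 0
With fR = 4.02×10⁻⁵ × 918×10³ m = 36.9 m/s:
V = [−fR + √((fR)² + 4 fR V_g)]/2 = [−36.9 + √(36.9² + 4×36.9×22)]/2 = 15.5 m/s
Subgeostrophic (V < V_g = 22 m/s), as expected around a low.
Converting: 15.5 m/s × 3.6 = 55.7 km/h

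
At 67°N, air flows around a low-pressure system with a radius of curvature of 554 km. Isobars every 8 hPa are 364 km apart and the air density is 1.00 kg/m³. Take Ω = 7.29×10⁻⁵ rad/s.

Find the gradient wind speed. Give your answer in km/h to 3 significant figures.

49.7 km/h

Coriolis parameter at 67°N:
f = 2Ω sin φ = 2 × 7.29×10⁻⁵ × sin 67° = 1.34×10⁻⁴ s⁻¹
Pressure gradient: |∂P/∂n| = 800 Pa / 364000 m = 2.20×10⁻³ Pa/m
Geostrophic speed: V_g = |∂P/∂n|/(fρ) = 2.20×10⁻³/(1.34×10⁻⁴ × 1.00) = 16.4 m/s
Around a low, centrifugal force acts outward with Coriolis, so pressure-gradient force balances both:
(1/ρ)|∂P/∂n| = fV + V²/R  →  V² + fR·V − fR·V_g = 0
With fR = 1.34×10⁻⁴ × 554×10³ m = 74.4 m/s:
V = [−fR + √((fR)² + 4 fR V_g)]/2 = [−74.4 + √(74.4² + 4×74.4×16.4)]/2 = 13.8 m/s
Subgeostrophic (V < V_g = 16.4 m/s), as expected around a low.
Converting: 13.8 m/s × 3.6 = 49.7 km/h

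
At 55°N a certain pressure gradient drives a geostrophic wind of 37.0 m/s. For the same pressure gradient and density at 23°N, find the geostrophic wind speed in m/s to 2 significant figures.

78 m/s

With the same pressure gradient and density, V_g ∝ 1/f ∝ 1/sin φ.
V₂ = V₁ · sin φ₁ / sin φ₂ = 37.0 × sin 55° / sin 23°
V₂ = 37.0 × 0.8192/0.3907 = 78 m/s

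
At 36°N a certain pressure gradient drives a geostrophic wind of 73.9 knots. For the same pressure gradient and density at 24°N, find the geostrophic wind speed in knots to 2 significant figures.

110 knots

With the same pressure gradient and density, V_g ∝ 1/f ∝ 1/sin φ.
V₂ = V₁ · sin φ₁ / sin φ₂ = 73.9 × sin 36° / sin 24°
V₂ = 73.9 × 0.5878/0.4067 = 110 knots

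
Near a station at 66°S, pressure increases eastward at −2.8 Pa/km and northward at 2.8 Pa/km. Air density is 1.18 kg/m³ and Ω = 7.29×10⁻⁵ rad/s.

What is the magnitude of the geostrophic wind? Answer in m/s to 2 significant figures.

25 m/s

Coriolis parameter at 66°S:
f = 2Ω sin φ = 2 × 7.29×10⁻⁵ × sin 66° = 1.33×10⁻⁴ s⁻¹
In the Southern Hemisphere f is negative: f = −1.33×10⁻⁴ s⁻¹.
Component geostrophic relations (x east, y north):
u_g = −(1/(fρ)) ∂P/∂y,  v_g = (1/(fρ)) ∂P/∂x
u_g = −(2.8×10⁻³)/(−1.33×10⁻⁴ × 1.18) = 17.8 m/s;  v_g = (−2.8×10⁻³)/(−1.33×10⁻⁴ × 1.18) = 17.8 m/s
|V_g| = √(u_g² + v_g²) = 25.2 m/s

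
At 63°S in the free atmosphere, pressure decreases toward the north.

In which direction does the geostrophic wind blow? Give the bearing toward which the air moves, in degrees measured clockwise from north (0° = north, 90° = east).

The pressure-gradient force points toward the north (bearing 000°).
Geostrophic balance: in the Southern Hemisphere the Coriolis force deflects motion to the left, so the geostrophic wind blows 90° to the left of the pressure-gradient force (low pressure on the right).
Rotating 000° by 90° counterclockwise gives 270° — the wind blows toward the west.

270°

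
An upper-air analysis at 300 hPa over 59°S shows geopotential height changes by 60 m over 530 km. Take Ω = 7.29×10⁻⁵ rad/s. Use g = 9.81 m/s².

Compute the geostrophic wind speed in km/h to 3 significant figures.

Coriolis parameter at 59°S:
f = 2Ω sin φ = 2 × 7.29×10⁻⁵ × sin 59° = 1.25×10⁻⁴ s⁻¹
Height gradient: |∂Z/∂n| = 60 m / 530000 m = 1.13×10⁻⁴
On a pressure surface, geostrophic balance gives V_g = (g/f)|∂Z/∂n|:
V_g = 9.81 × 1.13×10⁻⁴ / 1.25×10⁻⁴ = 8.89 m/s
Converting: 8.89 m/s × 3.6 = 32.0 km/h

32.0 km/h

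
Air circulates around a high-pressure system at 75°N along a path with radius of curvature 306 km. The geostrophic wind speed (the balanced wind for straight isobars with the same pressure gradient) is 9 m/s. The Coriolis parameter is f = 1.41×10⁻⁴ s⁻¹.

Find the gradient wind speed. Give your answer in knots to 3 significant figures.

Around a high, pressure-gradient force acts outward with centrifugal, so Coriolis balances both:
fV = (1/ρ)|∂P/∂n| + V²/R  →  V² − fR·V + fR·V_g = 0
With fR = 1.41×10⁻⁴ × 306×10³ m = 43.1 m/s:
V = [fR − √((fR)² − 4 fR V_g)]/2 = [43.1 − √(43.1² − 4×43.1×9)]/2 = 12.8 m/s
Supergeostrophic (V > V_g = 9 m/s), as expected around a high.
Converting: 12.8 m/s × 1.944 = 24.9 knots

24.9 knots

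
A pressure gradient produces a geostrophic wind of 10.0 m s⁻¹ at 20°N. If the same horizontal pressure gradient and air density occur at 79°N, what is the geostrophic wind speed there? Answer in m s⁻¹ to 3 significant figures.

With the same pressure gradient and density, V_g ∝ 1/f ∝ 1/sin φ.
V₂ = V₁ · sin φ₁ / sin φ₂ = 10.0 × sin 20° / sin 79°
V₂ = 10.0 × 0.3420/0.9816 = 3.48 m s⁻¹

3.48 m s⁻¹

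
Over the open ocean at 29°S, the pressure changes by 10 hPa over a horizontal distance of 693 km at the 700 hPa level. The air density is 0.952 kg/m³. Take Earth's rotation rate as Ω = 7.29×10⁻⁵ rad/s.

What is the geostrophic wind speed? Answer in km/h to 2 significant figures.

Coriolis parameter at 29°S:
f = 2Ω sin φ = 2 × 7.29×10⁻⁵ × sin 29° = 7.07×10⁻⁵ s⁻¹
Pressure gradient: |∂P/∂n| = 1000 Pa / 693000 m = 1.44×10⁻³ Pa/m
Geostrophic balance (pressure-gradient force = Coriolis force):
V_g = (1/(fρ)) |∂P/∂n| = 1.44×10⁻³ / (7.07×10⁻⁵ × 0.952) = 21.4 m/s
Converting: 21.4 m/s × 3.6 = 77 km/h

77 km/h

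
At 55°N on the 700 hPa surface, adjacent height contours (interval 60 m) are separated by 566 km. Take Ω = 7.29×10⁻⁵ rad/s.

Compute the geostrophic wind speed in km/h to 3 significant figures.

31.3 km/h

Coriolis parameter at 55°N:
f = 2Ω sin φ = 2 × 7.29×10⁻⁵ × sin 55° = 1.19×10⁻⁴ s⁻¹
Height gradient: |∂Z/∂n| = 60 m / 566000 m = 1.06×10⁻⁴
On a pressure surface, geostrophic balance gives V_g = (g/f)|∂Z/∂n|:
V_g = 9.81 × 1.06×10⁻⁴ / 1.19×10⁻⁴ = 8.71 m/s
Converting: 8.71 m/s × 3.6 = 31.3 km/h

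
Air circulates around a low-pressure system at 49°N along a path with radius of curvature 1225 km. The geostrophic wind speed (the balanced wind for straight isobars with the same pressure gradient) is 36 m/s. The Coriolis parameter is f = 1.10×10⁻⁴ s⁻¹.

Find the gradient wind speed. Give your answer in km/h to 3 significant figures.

Around a low, centrifugal force acts outward with Coriolis, so pressure-gradient force balances both:
(1/ρ)|∂P/∂n| = fV + V²/R  →  V² + fR·V − fR·V_g = 0
With fR = 1.10×10⁻⁴ × 1225×10³ m = 135 m/s:
V = [−fR + √((fR)² + 4 fR V_g)]/2 = [−135 + √(135² + 4×135×36)]/2 = 29.5 m/s
Subgeostrophic (V < V_g = 36 m/s), as expected around a low.
Converting: 29.5 m/s × 3.6 = 106 km/h

106 km/h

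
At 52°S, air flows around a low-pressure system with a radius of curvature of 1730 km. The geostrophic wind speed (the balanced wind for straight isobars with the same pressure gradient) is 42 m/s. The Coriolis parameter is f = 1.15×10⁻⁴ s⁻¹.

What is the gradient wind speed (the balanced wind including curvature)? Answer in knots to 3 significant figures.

69.2 knots

Around a low, centrifugal force acts outward with Coriolis, so pressure-gradient force balances both:
(1/ρ)|∂P/∂n| = fV + V²/R  →  V² + fR·V − fR·V_g = 0
With fR = 1.15×10⁻⁴ × 1730×10³ m = 199 m/s:
V = [−fR + √((fR)² + 4 fR V_g)]/2 = [−199 + √(199² + 4×199×42)]/2 = 35.6 m/s
Subgeostrophic (V < V_g = 42 m/s), as expected around a low.
Converting: 35.6 m/s × 1.944 = 69.2 knots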